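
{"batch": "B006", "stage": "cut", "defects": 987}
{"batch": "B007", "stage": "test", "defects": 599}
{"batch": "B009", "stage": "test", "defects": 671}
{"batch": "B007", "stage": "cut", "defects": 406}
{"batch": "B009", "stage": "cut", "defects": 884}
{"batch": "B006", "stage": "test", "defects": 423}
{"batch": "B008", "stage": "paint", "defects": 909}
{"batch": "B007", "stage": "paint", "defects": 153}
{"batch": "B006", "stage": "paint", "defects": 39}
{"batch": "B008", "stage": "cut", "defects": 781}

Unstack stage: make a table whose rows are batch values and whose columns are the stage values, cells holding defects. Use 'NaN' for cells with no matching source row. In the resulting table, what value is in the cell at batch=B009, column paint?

NaN

No long-format row has batch=B009 and stage=paint, so the cell is NaN.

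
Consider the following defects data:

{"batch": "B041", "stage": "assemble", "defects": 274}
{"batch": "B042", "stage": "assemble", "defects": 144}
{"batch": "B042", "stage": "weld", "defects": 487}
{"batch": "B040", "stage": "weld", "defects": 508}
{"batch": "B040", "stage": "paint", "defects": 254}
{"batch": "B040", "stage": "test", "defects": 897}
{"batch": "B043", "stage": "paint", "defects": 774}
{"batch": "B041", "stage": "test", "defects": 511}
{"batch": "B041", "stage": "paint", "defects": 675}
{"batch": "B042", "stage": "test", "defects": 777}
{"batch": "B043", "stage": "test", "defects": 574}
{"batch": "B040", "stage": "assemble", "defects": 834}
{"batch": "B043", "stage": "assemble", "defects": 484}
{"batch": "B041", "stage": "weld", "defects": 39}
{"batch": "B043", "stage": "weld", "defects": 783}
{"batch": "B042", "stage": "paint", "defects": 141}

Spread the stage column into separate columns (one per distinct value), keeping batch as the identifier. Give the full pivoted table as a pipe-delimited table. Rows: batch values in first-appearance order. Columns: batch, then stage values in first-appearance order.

| batch | assemble | weld | paint | test |
| B041 | 274 | 39 | 675 | 511 |
| B042 | 144 | 487 | 141 | 777 |
| B040 | 834 | 508 | 254 | 897 |
| B043 | 484 | 783 | 774 | 574 |

Columns: batch plus the 4 distinct stage values (assemble, weld, paint, test).
For example, row B041 column assemble takes defects=274 from the long row (B041, assemble).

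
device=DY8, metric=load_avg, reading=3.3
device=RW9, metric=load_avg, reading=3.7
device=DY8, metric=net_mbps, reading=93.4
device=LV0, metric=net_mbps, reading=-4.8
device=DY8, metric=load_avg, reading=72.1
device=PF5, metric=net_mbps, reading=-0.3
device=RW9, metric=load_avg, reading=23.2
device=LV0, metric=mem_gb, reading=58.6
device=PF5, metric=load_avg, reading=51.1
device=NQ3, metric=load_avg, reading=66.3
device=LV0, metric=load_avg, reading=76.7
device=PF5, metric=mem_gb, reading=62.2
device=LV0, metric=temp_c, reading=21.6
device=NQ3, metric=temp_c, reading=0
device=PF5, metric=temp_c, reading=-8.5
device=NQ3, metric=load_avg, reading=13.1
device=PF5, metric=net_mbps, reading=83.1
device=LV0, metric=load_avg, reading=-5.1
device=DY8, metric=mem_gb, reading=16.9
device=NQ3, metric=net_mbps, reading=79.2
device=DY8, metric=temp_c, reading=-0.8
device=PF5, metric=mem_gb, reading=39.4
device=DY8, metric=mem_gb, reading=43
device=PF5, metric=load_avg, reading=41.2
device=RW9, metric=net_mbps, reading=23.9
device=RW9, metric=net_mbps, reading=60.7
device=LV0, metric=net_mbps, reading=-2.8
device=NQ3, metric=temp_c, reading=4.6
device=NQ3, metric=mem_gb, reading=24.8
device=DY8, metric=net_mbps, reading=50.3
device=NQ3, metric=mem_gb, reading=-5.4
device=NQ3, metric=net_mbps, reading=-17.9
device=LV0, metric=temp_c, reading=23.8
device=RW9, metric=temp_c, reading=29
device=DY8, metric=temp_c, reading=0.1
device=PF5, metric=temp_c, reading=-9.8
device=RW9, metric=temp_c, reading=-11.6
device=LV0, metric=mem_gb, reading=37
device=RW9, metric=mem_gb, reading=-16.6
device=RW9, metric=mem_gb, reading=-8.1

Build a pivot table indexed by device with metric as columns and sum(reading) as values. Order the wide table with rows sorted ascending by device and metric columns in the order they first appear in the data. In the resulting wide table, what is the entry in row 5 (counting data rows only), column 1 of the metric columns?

With rows sorted ascending by device, row 5 is device=RW9. metric columns in first-appearance order: load_avg, net_mbps, mem_gb, temp_c; column 1 is load_avg.
Long rows with device=RW9, metric=load_avg: 3.7 + 23.2 = 26.9.

26.9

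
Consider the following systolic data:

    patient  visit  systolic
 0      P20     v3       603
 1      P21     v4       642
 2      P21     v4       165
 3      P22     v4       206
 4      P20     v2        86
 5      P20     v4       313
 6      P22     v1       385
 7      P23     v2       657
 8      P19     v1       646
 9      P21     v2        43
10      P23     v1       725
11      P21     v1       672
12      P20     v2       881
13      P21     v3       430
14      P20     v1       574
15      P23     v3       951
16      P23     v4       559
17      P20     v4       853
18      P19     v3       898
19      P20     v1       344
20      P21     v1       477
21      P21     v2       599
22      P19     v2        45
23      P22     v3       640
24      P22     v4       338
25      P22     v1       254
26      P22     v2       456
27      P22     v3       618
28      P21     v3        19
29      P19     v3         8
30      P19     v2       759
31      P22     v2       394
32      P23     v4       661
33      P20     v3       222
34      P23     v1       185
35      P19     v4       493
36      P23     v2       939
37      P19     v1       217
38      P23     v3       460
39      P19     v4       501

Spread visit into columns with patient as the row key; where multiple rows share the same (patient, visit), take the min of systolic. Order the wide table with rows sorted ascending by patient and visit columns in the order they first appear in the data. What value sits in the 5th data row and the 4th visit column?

185

With rows sorted ascending by patient, row 5 is patient=P23. visit columns in first-appearance order: v3, v4, v2, v1; column 4 is v1.
Long rows with patient=P23, visit=v1: min(725, 185) = 185.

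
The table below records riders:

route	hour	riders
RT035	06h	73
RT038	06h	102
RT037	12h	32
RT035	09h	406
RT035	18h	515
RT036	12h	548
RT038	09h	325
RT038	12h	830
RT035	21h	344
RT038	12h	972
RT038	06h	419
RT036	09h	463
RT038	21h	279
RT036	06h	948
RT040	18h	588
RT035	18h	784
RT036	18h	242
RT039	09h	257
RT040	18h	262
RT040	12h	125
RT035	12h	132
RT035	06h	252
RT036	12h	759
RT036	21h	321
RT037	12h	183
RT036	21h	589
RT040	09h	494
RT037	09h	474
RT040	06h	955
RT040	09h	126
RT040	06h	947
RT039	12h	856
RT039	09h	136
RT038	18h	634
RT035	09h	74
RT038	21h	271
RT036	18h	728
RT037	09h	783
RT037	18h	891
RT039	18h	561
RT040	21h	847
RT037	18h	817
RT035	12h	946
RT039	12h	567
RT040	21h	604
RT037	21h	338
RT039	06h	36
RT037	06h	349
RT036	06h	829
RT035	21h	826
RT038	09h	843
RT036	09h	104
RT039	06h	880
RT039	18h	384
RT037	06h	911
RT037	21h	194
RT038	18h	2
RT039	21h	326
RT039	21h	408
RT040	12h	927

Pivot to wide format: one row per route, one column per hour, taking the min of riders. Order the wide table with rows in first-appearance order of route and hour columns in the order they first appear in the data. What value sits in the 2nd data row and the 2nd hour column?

With rows in first-appearance order of route, row 2 is route=RT038. hour columns in first-appearance order: 06h, 12h, 09h, 18h, 21h; column 2 is 12h.
Long rows with route=RT038, hour=12h: min(830, 972) = 830.

830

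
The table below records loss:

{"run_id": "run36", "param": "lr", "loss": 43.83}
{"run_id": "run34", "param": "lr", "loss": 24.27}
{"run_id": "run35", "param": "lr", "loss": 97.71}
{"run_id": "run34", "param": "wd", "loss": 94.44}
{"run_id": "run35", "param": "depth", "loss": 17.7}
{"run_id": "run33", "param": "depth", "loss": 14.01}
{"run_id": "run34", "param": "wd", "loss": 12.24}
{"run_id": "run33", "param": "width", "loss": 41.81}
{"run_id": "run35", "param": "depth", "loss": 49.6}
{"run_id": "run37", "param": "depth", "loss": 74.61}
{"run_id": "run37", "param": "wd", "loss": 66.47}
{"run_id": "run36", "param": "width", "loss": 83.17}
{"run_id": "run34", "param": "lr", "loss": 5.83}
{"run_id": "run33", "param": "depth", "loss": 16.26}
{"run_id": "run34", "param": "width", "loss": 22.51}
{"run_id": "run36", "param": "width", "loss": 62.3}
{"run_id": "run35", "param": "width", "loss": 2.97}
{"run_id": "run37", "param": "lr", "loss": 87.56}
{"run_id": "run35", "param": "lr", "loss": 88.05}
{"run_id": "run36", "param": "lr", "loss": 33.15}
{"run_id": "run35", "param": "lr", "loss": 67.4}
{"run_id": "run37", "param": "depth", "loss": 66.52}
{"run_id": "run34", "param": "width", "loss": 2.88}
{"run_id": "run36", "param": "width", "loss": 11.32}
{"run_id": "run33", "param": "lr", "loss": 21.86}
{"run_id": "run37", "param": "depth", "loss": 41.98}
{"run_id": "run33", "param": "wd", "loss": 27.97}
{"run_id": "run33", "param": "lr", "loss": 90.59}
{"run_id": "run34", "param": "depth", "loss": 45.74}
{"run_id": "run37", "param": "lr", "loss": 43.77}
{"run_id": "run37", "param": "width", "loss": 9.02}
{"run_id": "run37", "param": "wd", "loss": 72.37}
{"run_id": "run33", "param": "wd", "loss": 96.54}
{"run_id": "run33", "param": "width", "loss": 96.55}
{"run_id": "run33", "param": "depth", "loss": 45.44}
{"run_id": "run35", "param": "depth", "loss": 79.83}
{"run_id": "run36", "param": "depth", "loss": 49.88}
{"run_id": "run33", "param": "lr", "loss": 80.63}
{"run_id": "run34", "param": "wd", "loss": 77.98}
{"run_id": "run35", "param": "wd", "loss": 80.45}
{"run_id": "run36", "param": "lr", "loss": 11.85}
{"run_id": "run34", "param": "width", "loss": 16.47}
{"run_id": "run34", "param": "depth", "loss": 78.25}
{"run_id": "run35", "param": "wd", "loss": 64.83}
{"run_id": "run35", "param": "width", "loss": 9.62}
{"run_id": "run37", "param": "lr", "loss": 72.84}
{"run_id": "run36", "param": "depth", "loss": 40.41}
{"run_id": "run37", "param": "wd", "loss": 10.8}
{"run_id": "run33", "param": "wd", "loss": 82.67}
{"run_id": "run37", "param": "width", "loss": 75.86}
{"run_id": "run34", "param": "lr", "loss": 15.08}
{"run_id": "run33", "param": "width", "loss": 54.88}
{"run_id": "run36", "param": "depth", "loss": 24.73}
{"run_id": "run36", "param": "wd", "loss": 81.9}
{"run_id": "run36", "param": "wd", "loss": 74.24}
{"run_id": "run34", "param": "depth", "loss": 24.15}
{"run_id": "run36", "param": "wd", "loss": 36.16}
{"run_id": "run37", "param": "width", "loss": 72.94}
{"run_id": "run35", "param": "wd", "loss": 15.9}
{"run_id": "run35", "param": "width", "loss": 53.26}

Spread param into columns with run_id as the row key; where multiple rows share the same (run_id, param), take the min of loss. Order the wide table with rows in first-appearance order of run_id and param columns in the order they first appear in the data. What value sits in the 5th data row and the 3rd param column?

With rows in first-appearance order of run_id, row 5 is run_id=run37. param columns in first-appearance order: lr, wd, depth, width; column 3 is depth.
Long rows with run_id=run37, param=depth: min(74.61, 66.52, 41.98) = 41.98.

41.98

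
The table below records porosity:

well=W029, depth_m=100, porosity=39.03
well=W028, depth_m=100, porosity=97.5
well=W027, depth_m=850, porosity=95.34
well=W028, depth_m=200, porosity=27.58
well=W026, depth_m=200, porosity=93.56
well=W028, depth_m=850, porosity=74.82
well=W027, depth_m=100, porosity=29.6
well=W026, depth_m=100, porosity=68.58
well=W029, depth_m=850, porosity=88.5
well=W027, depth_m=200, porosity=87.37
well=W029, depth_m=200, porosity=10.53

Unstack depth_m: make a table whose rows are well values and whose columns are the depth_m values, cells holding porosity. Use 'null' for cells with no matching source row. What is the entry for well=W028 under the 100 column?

The long row with well=W028, depth_m=100 has porosity=97.5.

97.5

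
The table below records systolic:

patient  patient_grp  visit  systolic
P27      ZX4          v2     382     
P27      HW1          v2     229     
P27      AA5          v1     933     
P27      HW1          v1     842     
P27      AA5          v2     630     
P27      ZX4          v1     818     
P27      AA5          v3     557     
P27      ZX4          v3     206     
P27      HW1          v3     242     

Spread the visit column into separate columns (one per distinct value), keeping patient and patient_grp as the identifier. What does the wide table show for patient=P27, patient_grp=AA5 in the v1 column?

933

Wide layout: rows indexed by patient and patient_grp, columns are the 3 distinct visit values (v2, v1, v3).
Cell (patient=P27, patient_grp=AA5, visit=v1) draws from the long row where patient=P27, patient_grp=AA5 and visit=v1, which has systolic=933.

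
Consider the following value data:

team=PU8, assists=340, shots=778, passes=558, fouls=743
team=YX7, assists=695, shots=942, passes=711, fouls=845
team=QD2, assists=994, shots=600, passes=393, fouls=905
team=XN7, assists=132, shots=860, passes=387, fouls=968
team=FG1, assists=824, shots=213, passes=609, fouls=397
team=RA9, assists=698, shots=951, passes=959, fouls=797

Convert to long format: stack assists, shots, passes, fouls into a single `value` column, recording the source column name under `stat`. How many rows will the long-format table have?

24

6 team values × 4 melted columns = 24 rows.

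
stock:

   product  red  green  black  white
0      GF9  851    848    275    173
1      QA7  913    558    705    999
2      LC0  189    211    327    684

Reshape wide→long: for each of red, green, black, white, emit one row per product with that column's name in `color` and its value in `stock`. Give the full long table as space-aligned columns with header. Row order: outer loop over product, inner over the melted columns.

Each (product, column) pair becomes one row: 3 × 4 = 12 rows.
For example, (GF9, red) → stock=851.

product  color  stock
GF9      red    851  
GF9      green  848  
GF9      black  275  
GF9      white  173  
QA7      red    913  
QA7      green  558  
QA7      black  705  
QA7      white  999  
LC0      red    189  
LC0      green  211  
LC0      black  327  
LC0      white  684  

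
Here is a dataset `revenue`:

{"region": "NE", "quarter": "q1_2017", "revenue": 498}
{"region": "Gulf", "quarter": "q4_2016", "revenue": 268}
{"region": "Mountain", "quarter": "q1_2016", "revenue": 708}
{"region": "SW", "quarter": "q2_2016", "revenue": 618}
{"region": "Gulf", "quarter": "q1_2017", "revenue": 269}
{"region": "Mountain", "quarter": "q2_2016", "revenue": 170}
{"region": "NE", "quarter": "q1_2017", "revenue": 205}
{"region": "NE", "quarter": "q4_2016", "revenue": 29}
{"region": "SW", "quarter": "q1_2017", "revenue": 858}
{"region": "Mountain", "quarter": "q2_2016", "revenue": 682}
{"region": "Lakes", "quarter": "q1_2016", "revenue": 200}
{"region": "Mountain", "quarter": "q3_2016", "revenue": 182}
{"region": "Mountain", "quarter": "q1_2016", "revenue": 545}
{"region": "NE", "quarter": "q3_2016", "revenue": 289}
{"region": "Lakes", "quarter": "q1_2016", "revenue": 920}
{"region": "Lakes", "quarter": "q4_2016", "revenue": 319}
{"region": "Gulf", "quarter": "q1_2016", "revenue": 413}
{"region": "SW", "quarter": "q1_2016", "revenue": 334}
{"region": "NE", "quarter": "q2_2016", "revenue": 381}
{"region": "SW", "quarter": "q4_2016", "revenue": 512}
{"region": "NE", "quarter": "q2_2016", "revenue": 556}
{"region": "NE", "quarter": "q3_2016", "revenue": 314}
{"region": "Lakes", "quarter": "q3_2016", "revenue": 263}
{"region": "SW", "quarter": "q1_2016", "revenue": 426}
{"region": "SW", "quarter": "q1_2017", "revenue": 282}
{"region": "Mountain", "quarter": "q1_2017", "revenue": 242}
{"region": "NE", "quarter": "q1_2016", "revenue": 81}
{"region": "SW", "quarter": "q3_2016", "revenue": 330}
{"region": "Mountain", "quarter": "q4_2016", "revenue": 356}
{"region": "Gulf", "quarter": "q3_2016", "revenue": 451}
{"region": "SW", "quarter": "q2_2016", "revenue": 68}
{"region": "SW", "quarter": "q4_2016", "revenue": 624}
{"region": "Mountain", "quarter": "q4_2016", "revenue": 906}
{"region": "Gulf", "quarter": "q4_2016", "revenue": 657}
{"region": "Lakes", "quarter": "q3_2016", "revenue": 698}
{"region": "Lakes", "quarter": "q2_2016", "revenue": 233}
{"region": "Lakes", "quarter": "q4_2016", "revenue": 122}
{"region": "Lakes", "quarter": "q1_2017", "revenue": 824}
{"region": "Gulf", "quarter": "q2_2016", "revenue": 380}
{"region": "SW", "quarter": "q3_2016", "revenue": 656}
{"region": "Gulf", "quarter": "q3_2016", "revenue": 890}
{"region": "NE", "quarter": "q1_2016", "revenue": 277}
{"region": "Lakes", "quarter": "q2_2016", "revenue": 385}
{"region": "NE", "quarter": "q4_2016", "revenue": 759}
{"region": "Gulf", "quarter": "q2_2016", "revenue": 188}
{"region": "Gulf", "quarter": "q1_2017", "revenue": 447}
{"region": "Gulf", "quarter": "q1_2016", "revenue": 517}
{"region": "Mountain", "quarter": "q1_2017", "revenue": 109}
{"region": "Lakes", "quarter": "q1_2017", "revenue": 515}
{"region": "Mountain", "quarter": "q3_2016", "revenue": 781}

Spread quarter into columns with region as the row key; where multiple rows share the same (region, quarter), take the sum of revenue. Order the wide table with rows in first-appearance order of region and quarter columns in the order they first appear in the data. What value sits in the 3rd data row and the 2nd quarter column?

With rows in first-appearance order of region, row 3 is region=Mountain. quarter columns in first-appearance order: q1_2017, q4_2016, q1_2016, q2_2016, q3_2016; column 2 is q4_2016.
Long rows with region=Mountain, quarter=q4_2016: 356 + 906 = 1262.

1262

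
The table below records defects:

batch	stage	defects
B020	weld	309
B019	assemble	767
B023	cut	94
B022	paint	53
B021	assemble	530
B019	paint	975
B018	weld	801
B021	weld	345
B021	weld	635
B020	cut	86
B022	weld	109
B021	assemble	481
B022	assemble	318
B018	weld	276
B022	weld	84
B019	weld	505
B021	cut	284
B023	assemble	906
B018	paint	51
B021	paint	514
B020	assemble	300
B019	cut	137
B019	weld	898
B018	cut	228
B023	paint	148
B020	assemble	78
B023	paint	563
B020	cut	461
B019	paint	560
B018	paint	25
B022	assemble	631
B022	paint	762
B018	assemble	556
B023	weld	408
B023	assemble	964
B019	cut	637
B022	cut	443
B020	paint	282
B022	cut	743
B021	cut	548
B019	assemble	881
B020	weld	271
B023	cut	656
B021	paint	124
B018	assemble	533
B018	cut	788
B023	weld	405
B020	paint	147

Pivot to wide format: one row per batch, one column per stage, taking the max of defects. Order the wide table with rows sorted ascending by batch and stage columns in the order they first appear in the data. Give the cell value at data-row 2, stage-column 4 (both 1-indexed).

With rows sorted ascending by batch, row 2 is batch=B019. stage columns in first-appearance order: weld, assemble, cut, paint; column 4 is paint.
Long rows with batch=B019, stage=paint: max(975, 560) = 975.

975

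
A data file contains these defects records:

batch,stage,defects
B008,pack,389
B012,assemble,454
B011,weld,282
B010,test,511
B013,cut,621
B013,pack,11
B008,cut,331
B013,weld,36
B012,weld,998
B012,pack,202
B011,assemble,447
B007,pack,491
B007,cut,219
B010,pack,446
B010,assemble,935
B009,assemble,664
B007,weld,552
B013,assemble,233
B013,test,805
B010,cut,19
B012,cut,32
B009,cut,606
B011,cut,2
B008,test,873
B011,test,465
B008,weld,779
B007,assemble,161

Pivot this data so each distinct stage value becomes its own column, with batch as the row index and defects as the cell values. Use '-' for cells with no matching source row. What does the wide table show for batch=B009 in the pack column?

No long-format row has batch=B009 and stage=pack, so the cell is -.

-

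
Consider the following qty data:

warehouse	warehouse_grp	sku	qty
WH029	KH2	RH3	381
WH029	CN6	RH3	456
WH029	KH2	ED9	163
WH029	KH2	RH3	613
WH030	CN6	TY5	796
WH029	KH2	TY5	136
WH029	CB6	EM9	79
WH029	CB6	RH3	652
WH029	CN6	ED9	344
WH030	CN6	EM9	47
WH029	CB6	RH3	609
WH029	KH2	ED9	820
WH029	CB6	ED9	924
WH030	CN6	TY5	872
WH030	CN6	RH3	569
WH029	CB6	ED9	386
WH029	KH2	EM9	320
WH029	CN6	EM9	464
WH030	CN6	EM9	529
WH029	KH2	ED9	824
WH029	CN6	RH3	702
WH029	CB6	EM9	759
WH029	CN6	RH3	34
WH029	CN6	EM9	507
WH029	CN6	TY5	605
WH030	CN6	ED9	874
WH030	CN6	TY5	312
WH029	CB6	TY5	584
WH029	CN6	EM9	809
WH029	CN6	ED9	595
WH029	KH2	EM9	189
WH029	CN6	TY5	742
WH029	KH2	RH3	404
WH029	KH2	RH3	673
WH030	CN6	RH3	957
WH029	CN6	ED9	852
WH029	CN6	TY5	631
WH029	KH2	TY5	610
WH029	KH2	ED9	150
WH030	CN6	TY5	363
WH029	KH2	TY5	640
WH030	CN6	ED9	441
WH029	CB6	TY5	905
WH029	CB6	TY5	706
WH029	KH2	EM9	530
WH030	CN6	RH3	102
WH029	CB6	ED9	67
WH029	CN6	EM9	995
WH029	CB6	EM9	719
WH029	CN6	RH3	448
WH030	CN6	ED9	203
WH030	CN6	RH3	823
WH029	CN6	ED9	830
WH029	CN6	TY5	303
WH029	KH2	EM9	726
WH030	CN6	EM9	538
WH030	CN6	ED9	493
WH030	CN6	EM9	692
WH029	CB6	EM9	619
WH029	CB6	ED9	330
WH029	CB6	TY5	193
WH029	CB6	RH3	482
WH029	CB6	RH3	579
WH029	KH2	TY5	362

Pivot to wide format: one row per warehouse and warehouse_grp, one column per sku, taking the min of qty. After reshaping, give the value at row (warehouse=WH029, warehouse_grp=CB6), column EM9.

79

Rows with warehouse=WH029, warehouse_grp=CB6 and sku=EM9: qty values are 79, 759, 719, 619.
min(79, 759, 719, 619) = 79.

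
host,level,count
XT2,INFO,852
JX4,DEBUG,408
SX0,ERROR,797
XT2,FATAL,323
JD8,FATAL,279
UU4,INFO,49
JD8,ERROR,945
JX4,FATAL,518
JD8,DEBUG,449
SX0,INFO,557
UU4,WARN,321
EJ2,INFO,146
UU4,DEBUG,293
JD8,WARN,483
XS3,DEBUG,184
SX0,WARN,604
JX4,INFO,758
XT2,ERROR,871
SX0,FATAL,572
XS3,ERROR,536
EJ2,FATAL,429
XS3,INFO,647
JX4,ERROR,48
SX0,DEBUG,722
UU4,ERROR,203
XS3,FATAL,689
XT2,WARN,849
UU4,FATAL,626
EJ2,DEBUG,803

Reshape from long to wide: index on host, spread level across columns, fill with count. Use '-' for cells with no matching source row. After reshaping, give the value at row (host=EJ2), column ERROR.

-

No long-format row has host=EJ2 and level=ERROR, so the cell is -.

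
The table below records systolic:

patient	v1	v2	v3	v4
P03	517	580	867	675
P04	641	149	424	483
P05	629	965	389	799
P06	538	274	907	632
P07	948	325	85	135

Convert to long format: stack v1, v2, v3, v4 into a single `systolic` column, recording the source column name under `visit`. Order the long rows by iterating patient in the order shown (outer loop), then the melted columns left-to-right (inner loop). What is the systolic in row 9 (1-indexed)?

629

20 rows total (5 × 4). Row 9: index ⌊(9-1)/4⌋ = 2 into patient → P05; (9-1) mod 4 = 0 into the melted columns → v1.
So row 9 is (P05, v1, 629); systolic = 629.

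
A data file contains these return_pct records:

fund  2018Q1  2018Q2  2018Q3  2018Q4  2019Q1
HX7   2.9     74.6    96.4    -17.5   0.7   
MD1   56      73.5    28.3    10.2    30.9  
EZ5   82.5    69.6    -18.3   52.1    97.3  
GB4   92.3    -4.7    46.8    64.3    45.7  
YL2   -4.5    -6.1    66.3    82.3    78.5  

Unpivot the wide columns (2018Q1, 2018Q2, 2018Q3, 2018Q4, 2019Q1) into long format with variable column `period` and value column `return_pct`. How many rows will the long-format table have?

5 fund values × 5 melted columns = 25 rows.

25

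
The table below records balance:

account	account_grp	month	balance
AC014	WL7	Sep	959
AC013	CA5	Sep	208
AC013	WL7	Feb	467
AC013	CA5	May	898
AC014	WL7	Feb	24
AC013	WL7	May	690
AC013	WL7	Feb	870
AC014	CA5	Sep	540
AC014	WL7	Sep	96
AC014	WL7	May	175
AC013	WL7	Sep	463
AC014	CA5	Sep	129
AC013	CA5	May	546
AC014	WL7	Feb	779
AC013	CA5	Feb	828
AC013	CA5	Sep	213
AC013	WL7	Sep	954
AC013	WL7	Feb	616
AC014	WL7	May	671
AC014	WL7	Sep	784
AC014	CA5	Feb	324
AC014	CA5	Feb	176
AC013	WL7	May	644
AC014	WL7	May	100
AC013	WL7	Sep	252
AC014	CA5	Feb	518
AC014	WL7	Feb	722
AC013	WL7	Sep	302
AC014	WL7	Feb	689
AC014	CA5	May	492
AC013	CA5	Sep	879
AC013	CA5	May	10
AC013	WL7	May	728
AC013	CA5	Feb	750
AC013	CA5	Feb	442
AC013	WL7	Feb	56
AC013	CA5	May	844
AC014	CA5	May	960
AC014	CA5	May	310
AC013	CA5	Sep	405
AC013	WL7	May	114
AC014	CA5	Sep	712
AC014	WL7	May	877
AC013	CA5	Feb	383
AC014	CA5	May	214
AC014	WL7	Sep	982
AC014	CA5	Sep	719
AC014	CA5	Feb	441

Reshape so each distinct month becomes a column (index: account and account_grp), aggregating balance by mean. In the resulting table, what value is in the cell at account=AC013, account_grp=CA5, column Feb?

600.75

Rows with account=AC013, account_grp=CA5 and month=Feb: balance values are 828, 750, 442, 383.
(828 + 750 + 442 + 383) / 4 = 600.75.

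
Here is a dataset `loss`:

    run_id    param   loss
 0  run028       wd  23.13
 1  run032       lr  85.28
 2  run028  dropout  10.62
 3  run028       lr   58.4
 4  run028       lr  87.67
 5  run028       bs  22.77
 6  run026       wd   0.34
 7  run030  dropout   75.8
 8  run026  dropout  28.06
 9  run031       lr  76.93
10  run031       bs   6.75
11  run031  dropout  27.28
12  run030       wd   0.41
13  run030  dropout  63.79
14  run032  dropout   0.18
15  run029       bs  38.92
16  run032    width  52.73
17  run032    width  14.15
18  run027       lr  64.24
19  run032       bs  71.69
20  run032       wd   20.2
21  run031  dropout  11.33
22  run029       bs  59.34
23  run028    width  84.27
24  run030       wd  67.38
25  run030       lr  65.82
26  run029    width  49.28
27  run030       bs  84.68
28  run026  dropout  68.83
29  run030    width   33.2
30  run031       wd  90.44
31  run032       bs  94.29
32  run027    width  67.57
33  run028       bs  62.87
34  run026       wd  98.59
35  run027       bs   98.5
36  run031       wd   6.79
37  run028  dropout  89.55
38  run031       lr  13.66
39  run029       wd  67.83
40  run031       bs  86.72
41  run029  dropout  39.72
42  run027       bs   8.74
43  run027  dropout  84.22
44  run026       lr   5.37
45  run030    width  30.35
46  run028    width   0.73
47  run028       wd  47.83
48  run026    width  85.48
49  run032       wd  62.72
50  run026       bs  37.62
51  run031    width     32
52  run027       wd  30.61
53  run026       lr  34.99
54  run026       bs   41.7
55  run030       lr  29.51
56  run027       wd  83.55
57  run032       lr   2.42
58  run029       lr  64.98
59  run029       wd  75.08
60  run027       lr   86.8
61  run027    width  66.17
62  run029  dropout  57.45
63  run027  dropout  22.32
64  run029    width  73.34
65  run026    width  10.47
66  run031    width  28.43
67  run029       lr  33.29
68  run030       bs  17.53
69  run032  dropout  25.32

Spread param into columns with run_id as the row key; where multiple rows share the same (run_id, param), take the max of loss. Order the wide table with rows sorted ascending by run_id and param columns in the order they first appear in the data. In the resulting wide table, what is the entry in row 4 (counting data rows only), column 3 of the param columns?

With rows sorted ascending by run_id, row 4 is run_id=run029. param columns in first-appearance order: wd, lr, dropout, bs, width; column 3 is dropout.
Long rows with run_id=run029, param=dropout: max(39.72, 57.45) = 57.45.

57.45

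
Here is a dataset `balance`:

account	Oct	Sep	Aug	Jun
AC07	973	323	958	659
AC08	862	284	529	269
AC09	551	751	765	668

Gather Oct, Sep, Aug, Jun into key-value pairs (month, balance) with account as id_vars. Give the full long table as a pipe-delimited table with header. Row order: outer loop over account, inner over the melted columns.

Each (account, column) pair becomes one row: 3 × 4 = 12 rows.
For example, (AC07, Oct) → balance=973.

| account | month | balance |
| AC07 | Oct | 973 |
| AC07 | Sep | 323 |
| AC07 | Aug | 958 |
| AC07 | Jun | 659 |
| AC08 | Oct | 862 |
| AC08 | Sep | 284 |
| AC08 | Aug | 529 |
| AC08 | Jun | 269 |
| AC09 | Oct | 551 |
| AC09 | Sep | 751 |
| AC09 | Aug | 765 |
| AC09 | Jun | 668 |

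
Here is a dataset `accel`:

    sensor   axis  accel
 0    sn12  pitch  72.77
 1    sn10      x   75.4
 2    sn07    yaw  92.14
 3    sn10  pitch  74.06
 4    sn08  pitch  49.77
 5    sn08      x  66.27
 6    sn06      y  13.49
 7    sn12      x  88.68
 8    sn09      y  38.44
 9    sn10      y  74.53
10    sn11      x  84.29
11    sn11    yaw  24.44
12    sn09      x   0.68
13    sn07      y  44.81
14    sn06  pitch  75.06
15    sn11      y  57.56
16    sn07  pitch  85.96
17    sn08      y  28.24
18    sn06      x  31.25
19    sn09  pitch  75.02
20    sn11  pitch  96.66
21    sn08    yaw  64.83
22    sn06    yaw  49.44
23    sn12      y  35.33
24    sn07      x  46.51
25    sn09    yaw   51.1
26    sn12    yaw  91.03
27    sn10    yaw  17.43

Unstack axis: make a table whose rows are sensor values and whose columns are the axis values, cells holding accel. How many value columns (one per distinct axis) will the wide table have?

4 distinct axis values: x, pitch, y, yaw.

4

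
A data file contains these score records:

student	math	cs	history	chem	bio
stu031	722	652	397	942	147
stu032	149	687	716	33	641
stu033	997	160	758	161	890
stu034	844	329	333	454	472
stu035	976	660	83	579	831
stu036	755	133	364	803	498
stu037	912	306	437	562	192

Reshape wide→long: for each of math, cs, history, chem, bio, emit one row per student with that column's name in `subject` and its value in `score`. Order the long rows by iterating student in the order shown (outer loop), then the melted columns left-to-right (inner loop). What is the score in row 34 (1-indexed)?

562

35 rows total (7 × 5). Row 34: index ⌊(34-1)/5⌋ = 6 into student → stu037; (34-1) mod 5 = 3 into the melted columns → chem.
So row 34 is (stu037, chem, 562); score = 562.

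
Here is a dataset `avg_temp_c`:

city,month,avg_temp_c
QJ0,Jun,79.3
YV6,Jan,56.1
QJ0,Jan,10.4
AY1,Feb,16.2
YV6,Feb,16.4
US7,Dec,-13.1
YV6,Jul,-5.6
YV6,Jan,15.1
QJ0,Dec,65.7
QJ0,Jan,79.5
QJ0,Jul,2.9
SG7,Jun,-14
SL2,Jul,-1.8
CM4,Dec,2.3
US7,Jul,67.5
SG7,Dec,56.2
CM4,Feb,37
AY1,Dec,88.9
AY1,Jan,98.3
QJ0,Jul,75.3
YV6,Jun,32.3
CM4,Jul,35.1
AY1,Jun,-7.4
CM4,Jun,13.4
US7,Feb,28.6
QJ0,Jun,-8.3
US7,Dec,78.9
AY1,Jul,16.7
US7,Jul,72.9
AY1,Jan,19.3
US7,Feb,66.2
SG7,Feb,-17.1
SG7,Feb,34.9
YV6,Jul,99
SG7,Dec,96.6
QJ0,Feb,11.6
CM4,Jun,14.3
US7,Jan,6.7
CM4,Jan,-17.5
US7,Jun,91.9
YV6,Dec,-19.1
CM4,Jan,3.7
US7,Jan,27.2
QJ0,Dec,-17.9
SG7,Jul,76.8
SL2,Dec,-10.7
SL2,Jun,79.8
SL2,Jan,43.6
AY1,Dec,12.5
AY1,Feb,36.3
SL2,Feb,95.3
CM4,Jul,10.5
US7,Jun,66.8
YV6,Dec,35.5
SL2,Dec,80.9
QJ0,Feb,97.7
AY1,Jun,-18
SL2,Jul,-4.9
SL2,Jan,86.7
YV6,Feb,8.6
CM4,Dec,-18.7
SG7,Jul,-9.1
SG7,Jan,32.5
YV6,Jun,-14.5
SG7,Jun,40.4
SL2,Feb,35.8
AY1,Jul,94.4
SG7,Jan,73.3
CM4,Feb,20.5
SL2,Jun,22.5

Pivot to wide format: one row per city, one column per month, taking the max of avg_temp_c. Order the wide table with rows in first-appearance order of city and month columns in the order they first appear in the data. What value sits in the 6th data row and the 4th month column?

80.9

With rows in first-appearance order of city, row 6 is city=SL2. month columns in first-appearance order: Jun, Jan, Feb, Dec, Jul; column 4 is Dec.
Long rows with city=SL2, month=Dec: max(-10.7, 80.9) = 80.9.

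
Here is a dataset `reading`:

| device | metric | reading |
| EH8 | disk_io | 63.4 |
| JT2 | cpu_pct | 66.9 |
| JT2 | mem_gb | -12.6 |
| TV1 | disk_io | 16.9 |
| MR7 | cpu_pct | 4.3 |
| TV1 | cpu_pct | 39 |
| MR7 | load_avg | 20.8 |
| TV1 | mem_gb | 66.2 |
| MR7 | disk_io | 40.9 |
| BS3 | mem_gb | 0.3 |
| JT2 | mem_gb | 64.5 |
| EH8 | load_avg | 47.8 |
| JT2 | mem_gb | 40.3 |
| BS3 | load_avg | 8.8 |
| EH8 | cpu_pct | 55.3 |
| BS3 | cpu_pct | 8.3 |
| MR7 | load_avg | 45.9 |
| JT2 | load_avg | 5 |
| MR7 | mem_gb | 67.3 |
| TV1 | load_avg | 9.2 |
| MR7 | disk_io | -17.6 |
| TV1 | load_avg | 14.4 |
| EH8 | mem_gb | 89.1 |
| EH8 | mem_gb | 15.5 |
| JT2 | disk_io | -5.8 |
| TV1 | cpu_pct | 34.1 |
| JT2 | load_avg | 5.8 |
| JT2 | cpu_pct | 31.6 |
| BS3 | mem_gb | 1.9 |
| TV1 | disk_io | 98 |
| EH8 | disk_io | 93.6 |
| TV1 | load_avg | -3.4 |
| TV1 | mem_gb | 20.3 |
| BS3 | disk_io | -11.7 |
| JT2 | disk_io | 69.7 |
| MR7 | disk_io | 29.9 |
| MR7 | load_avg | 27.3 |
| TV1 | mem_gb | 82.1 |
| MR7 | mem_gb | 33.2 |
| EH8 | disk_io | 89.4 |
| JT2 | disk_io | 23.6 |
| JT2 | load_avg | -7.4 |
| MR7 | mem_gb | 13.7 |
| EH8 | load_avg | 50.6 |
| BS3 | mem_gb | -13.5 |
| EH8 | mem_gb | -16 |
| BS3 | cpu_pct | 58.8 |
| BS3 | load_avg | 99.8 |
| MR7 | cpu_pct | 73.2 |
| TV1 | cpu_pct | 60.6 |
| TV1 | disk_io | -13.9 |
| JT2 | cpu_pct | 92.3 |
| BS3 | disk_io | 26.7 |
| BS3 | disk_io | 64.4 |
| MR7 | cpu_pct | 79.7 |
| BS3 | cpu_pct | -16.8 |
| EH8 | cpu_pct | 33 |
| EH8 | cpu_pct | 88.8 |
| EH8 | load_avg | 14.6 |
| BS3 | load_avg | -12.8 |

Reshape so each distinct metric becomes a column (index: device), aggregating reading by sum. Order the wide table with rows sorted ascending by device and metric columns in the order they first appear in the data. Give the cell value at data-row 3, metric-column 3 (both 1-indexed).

With rows sorted ascending by device, row 3 is device=JT2. metric columns in first-appearance order: disk_io, cpu_pct, mem_gb, load_avg; column 3 is mem_gb.
Long rows with device=JT2, metric=mem_gb: -12.6 + 64.5 + 40.3 = 92.2.

92.2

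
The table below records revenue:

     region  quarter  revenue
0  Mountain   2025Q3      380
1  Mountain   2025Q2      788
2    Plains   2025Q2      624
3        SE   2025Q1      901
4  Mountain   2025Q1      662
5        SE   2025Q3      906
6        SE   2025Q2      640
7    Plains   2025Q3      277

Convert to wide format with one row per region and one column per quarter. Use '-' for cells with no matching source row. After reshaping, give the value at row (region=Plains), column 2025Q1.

-

No long-format row has region=Plains and quarter=2025Q1, so the cell is -.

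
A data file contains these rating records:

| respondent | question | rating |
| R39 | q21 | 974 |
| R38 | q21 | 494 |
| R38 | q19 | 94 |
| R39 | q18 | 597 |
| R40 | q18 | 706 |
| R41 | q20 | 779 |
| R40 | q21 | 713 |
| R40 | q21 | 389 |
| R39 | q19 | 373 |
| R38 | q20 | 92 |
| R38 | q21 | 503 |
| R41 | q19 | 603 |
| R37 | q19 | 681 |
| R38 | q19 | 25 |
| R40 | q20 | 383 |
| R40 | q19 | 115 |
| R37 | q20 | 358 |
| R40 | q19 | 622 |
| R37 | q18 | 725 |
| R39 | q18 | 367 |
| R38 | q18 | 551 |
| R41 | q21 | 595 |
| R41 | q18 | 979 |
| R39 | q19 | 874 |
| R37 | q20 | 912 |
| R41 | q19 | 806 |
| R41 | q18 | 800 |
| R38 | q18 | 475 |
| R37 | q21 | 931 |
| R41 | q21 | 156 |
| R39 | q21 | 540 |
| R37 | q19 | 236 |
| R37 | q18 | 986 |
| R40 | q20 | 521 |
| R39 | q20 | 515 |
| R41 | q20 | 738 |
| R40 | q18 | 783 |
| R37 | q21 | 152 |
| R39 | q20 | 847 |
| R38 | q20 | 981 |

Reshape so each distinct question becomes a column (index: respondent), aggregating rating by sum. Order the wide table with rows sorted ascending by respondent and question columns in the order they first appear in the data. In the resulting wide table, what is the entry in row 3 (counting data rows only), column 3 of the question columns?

With rows sorted ascending by respondent, row 3 is respondent=R39. question columns in first-appearance order: q21, q19, q18, q20; column 3 is q18.
Long rows with respondent=R39, question=q18: 597 + 367 = 964.

964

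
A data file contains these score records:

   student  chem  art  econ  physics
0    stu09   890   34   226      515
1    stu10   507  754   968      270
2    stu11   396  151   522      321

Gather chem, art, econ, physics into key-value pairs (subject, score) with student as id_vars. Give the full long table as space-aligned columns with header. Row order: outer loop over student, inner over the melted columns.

student  subject  score
stu09    chem     890  
stu09    art      34   
stu09    econ     226  
stu09    physics  515  
stu10    chem     507  
stu10    art      754  
stu10    econ     968  
stu10    physics  270  
stu11    chem     396  
stu11    art      151  
stu11    econ     522  
stu11    physics  321  

Each (student, column) pair becomes one row: 3 × 4 = 12 rows.
For example, (stu09, chem) → score=890.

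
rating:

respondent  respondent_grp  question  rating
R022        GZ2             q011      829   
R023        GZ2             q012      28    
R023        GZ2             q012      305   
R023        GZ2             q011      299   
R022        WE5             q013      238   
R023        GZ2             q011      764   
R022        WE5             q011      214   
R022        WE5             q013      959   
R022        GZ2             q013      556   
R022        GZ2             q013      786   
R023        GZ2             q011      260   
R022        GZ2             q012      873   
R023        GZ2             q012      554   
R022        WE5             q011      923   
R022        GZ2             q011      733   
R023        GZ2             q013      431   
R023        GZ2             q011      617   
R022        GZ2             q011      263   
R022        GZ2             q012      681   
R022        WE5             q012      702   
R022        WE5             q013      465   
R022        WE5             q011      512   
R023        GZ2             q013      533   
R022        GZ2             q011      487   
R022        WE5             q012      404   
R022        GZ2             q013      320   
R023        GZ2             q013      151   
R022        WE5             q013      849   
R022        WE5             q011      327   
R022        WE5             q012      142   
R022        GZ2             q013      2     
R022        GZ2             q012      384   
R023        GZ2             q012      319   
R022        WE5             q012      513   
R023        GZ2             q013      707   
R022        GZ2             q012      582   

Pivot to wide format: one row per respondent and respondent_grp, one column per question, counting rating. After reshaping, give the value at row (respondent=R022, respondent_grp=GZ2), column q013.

4

Rows with respondent=R022, respondent_grp=GZ2 and question=q013: rating values are 556, 786, 320, 2.
4 rows match — count = 4.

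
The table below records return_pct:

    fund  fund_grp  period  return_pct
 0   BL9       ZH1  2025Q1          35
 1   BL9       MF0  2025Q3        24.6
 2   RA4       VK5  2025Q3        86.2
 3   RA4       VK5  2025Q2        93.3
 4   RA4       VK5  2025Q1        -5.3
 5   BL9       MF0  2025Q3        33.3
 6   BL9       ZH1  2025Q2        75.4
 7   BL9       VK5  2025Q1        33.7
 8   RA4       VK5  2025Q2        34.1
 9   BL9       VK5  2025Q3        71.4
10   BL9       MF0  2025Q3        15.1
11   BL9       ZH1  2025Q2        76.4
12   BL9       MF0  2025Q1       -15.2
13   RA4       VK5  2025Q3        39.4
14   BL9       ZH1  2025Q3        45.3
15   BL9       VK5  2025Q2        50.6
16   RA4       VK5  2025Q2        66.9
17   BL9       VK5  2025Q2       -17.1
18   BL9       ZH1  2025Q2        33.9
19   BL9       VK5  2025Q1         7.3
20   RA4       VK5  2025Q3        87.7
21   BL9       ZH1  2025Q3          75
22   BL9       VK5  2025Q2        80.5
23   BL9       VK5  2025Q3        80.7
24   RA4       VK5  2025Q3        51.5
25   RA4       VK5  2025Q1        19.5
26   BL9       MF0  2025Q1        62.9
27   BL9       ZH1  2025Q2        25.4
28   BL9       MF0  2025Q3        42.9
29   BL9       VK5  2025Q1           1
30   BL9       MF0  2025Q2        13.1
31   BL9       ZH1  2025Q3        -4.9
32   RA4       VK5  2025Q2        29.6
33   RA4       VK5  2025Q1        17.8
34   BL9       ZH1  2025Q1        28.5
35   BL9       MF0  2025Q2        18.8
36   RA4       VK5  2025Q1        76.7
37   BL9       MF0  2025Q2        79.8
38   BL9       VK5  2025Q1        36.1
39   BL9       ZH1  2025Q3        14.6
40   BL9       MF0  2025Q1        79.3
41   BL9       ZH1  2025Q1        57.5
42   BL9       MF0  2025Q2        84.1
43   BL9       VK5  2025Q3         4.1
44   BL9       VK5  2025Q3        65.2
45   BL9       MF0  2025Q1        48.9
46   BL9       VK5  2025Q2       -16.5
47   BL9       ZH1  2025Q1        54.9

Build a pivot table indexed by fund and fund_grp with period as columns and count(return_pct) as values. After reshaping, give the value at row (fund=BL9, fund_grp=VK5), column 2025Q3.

4

Rows with fund=BL9, fund_grp=VK5 and period=2025Q3: return_pct values are 71.4, 80.7, 4.1, 65.2.
4 rows match — count = 4.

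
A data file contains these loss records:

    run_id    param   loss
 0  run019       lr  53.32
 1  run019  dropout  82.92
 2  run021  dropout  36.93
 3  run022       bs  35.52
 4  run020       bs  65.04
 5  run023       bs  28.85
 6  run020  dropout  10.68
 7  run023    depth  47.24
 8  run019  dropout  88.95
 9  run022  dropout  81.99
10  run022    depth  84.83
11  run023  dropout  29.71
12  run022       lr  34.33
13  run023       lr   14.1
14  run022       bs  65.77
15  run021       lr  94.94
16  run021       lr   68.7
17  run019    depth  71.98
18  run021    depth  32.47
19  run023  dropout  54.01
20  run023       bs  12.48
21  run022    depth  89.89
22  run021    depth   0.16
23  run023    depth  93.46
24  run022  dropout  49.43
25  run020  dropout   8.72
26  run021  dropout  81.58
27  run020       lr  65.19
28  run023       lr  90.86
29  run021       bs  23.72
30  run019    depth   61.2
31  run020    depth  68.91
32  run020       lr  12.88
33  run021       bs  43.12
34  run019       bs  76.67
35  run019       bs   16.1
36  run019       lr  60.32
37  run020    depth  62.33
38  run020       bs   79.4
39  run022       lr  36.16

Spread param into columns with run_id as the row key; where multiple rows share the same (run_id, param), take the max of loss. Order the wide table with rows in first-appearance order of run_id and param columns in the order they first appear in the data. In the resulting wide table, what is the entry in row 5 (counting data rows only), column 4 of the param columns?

93.46

With rows in first-appearance order of run_id, row 5 is run_id=run023. param columns in first-appearance order: lr, dropout, bs, depth; column 4 is depth.
Long rows with run_id=run023, param=depth: max(47.24, 93.46) = 93.46.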